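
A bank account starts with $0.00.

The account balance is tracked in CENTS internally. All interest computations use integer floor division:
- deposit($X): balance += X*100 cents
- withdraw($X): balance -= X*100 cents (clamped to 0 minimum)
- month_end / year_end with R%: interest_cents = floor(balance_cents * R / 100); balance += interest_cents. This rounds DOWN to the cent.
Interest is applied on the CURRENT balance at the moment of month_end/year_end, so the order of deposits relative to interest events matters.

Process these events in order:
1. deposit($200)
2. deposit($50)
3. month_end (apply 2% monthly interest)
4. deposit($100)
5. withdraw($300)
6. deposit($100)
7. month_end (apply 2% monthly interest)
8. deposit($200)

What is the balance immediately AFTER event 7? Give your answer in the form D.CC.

Answer: 158.10

Derivation:
After 1 (deposit($200)): balance=$200.00 total_interest=$0.00
After 2 (deposit($50)): balance=$250.00 total_interest=$0.00
After 3 (month_end (apply 2% monthly interest)): balance=$255.00 total_interest=$5.00
After 4 (deposit($100)): balance=$355.00 total_interest=$5.00
After 5 (withdraw($300)): balance=$55.00 total_interest=$5.00
After 6 (deposit($100)): balance=$155.00 total_interest=$5.00
After 7 (month_end (apply 2% monthly interest)): balance=$158.10 total_interest=$8.10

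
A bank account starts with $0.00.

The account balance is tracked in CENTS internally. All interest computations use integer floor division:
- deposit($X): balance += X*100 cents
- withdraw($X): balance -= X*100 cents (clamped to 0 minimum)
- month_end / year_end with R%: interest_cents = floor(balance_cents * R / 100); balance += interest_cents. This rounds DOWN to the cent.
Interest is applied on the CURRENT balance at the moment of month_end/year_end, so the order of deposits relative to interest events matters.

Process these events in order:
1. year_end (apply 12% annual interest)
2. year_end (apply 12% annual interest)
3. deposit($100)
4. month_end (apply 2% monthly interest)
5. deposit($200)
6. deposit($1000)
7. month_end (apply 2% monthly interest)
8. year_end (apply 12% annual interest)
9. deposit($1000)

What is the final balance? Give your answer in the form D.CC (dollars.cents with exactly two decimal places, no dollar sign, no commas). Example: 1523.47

After 1 (year_end (apply 12% annual interest)): balance=$0.00 total_interest=$0.00
After 2 (year_end (apply 12% annual interest)): balance=$0.00 total_interest=$0.00
After 3 (deposit($100)): balance=$100.00 total_interest=$0.00
After 4 (month_end (apply 2% monthly interest)): balance=$102.00 total_interest=$2.00
After 5 (deposit($200)): balance=$302.00 total_interest=$2.00
After 6 (deposit($1000)): balance=$1302.00 total_interest=$2.00
After 7 (month_end (apply 2% monthly interest)): balance=$1328.04 total_interest=$28.04
After 8 (year_end (apply 12% annual interest)): balance=$1487.40 total_interest=$187.40
After 9 (deposit($1000)): balance=$2487.40 total_interest=$187.40

Answer: 2487.40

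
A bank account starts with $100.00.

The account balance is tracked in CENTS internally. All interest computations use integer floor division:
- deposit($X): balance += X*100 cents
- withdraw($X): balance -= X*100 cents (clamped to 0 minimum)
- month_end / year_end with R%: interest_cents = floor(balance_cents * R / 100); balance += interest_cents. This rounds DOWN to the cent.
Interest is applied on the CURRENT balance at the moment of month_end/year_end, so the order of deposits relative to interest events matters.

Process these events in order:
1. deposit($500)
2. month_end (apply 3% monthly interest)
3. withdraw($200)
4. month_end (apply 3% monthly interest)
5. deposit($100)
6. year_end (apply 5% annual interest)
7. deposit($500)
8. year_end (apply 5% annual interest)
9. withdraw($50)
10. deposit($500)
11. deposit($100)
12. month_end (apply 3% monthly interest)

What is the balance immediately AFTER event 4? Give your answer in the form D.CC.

After 1 (deposit($500)): balance=$600.00 total_interest=$0.00
After 2 (month_end (apply 3% monthly interest)): balance=$618.00 total_interest=$18.00
After 3 (withdraw($200)): balance=$418.00 total_interest=$18.00
After 4 (month_end (apply 3% monthly interest)): balance=$430.54 total_interest=$30.54

Answer: 430.54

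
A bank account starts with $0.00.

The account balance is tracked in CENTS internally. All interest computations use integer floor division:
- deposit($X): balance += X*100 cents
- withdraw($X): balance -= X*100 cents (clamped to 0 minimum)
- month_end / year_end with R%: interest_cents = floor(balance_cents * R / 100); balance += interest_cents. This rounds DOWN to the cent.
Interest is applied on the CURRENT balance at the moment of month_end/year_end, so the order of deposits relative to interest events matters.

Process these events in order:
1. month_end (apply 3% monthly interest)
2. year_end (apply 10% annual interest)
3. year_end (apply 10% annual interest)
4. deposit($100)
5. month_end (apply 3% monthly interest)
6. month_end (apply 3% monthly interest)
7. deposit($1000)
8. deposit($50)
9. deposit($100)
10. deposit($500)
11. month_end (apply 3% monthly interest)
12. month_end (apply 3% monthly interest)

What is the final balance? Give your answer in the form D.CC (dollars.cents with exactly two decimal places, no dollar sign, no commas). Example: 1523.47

After 1 (month_end (apply 3% monthly interest)): balance=$0.00 total_interest=$0.00
After 2 (year_end (apply 10% annual interest)): balance=$0.00 total_interest=$0.00
After 3 (year_end (apply 10% annual interest)): balance=$0.00 total_interest=$0.00
After 4 (deposit($100)): balance=$100.00 total_interest=$0.00
After 5 (month_end (apply 3% monthly interest)): balance=$103.00 total_interest=$3.00
After 6 (month_end (apply 3% monthly interest)): balance=$106.09 total_interest=$6.09
After 7 (deposit($1000)): balance=$1106.09 total_interest=$6.09
After 8 (deposit($50)): balance=$1156.09 total_interest=$6.09
After 9 (deposit($100)): balance=$1256.09 total_interest=$6.09
After 10 (deposit($500)): balance=$1756.09 total_interest=$6.09
After 11 (month_end (apply 3% monthly interest)): balance=$1808.77 total_interest=$58.77
After 12 (month_end (apply 3% monthly interest)): balance=$1863.03 total_interest=$113.03

Answer: 1863.03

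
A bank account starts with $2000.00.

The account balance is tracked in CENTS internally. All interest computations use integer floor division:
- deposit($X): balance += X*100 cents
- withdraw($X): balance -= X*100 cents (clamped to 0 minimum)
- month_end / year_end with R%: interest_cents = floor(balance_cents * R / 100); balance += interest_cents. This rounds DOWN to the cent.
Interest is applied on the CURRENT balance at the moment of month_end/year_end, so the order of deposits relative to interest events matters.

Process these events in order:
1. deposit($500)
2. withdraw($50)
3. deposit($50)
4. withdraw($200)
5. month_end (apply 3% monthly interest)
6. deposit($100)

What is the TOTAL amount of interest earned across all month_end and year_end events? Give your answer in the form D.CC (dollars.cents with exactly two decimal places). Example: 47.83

Answer: 69.00

Derivation:
After 1 (deposit($500)): balance=$2500.00 total_interest=$0.00
After 2 (withdraw($50)): balance=$2450.00 total_interest=$0.00
After 3 (deposit($50)): balance=$2500.00 total_interest=$0.00
After 4 (withdraw($200)): balance=$2300.00 total_interest=$0.00
After 5 (month_end (apply 3% monthly interest)): balance=$2369.00 total_interest=$69.00
After 6 (deposit($100)): balance=$2469.00 total_interest=$69.00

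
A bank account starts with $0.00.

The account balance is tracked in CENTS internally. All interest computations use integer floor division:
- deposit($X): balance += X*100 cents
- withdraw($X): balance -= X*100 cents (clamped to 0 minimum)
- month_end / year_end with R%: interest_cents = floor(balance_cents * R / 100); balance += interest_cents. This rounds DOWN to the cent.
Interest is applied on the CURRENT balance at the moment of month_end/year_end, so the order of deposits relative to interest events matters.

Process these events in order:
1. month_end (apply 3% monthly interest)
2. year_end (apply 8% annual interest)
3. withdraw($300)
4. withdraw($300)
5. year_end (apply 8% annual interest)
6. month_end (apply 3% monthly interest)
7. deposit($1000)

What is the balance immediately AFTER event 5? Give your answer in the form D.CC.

Answer: 0.00

Derivation:
After 1 (month_end (apply 3% monthly interest)): balance=$0.00 total_interest=$0.00
After 2 (year_end (apply 8% annual interest)): balance=$0.00 total_interest=$0.00
After 3 (withdraw($300)): balance=$0.00 total_interest=$0.00
After 4 (withdraw($300)): balance=$0.00 total_interest=$0.00
After 5 (year_end (apply 8% annual interest)): balance=$0.00 total_interest=$0.00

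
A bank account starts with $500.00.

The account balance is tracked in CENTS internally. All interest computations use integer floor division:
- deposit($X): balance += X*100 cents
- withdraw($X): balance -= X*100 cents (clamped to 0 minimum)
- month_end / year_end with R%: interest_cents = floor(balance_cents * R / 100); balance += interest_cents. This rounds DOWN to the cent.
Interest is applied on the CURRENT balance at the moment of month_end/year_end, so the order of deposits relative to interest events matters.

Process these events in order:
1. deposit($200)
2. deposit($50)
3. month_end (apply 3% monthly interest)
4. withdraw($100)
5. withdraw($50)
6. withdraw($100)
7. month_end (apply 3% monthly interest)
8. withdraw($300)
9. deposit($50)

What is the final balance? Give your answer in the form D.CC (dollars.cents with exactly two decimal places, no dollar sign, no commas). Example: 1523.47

Answer: 288.17

Derivation:
After 1 (deposit($200)): balance=$700.00 total_interest=$0.00
After 2 (deposit($50)): balance=$750.00 total_interest=$0.00
After 3 (month_end (apply 3% monthly interest)): balance=$772.50 total_interest=$22.50
After 4 (withdraw($100)): balance=$672.50 total_interest=$22.50
After 5 (withdraw($50)): balance=$622.50 total_interest=$22.50
After 6 (withdraw($100)): balance=$522.50 total_interest=$22.50
After 7 (month_end (apply 3% monthly interest)): balance=$538.17 total_interest=$38.17
After 8 (withdraw($300)): balance=$238.17 total_interest=$38.17
After 9 (deposit($50)): balance=$288.17 total_interest=$38.17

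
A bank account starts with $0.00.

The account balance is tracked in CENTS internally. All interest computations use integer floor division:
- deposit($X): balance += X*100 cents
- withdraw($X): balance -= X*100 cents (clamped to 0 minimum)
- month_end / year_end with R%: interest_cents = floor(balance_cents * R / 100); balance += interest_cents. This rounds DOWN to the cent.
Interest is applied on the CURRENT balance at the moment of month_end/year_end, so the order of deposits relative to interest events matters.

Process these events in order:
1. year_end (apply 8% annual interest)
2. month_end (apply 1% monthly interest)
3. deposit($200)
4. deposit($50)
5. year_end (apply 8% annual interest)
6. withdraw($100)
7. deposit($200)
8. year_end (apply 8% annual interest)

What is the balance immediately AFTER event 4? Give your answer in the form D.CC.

After 1 (year_end (apply 8% annual interest)): balance=$0.00 total_interest=$0.00
After 2 (month_end (apply 1% monthly interest)): balance=$0.00 total_interest=$0.00
After 3 (deposit($200)): balance=$200.00 total_interest=$0.00
After 4 (deposit($50)): balance=$250.00 total_interest=$0.00

Answer: 250.00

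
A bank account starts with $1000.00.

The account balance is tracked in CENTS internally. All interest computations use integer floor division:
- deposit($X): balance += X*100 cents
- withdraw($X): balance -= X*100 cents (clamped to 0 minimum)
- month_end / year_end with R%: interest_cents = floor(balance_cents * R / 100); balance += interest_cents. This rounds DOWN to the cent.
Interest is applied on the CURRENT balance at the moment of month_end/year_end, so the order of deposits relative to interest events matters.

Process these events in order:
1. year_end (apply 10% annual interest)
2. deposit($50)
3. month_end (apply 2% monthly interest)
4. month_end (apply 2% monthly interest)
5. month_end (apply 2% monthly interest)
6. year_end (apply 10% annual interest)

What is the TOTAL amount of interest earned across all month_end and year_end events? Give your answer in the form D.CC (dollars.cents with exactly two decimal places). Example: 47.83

Answer: 292.41

Derivation:
After 1 (year_end (apply 10% annual interest)): balance=$1100.00 total_interest=$100.00
After 2 (deposit($50)): balance=$1150.00 total_interest=$100.00
After 3 (month_end (apply 2% monthly interest)): balance=$1173.00 total_interest=$123.00
After 4 (month_end (apply 2% monthly interest)): balance=$1196.46 total_interest=$146.46
After 5 (month_end (apply 2% monthly interest)): balance=$1220.38 total_interest=$170.38
After 6 (year_end (apply 10% annual interest)): balance=$1342.41 total_interest=$292.41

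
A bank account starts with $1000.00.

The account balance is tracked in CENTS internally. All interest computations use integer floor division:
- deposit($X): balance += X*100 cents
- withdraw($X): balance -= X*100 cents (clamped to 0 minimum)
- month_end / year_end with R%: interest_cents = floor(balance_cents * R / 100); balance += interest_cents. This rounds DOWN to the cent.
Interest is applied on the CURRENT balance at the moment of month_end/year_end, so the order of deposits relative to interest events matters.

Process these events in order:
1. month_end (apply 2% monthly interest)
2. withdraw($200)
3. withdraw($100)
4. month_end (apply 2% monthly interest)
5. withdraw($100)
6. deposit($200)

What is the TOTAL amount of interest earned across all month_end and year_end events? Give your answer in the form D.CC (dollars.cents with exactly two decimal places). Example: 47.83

Answer: 34.40

Derivation:
After 1 (month_end (apply 2% monthly interest)): balance=$1020.00 total_interest=$20.00
After 2 (withdraw($200)): balance=$820.00 total_interest=$20.00
After 3 (withdraw($100)): balance=$720.00 total_interest=$20.00
After 4 (month_end (apply 2% monthly interest)): balance=$734.40 total_interest=$34.40
After 5 (withdraw($100)): balance=$634.40 total_interest=$34.40
After 6 (deposit($200)): balance=$834.40 total_interest=$34.40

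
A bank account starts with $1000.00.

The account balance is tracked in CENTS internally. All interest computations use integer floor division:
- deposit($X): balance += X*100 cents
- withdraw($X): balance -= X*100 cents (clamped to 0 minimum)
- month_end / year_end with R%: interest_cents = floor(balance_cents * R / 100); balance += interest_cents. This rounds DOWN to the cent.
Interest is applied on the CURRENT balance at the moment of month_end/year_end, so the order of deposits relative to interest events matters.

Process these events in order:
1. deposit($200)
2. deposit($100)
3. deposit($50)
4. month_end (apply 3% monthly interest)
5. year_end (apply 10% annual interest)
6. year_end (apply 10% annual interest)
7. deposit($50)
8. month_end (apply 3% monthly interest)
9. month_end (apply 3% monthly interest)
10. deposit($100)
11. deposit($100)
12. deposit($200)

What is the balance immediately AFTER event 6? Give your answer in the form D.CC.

After 1 (deposit($200)): balance=$1200.00 total_interest=$0.00
After 2 (deposit($100)): balance=$1300.00 total_interest=$0.00
After 3 (deposit($50)): balance=$1350.00 total_interest=$0.00
After 4 (month_end (apply 3% monthly interest)): balance=$1390.50 total_interest=$40.50
After 5 (year_end (apply 10% annual interest)): balance=$1529.55 total_interest=$179.55
After 6 (year_end (apply 10% annual interest)): balance=$1682.50 total_interest=$332.50

Answer: 1682.50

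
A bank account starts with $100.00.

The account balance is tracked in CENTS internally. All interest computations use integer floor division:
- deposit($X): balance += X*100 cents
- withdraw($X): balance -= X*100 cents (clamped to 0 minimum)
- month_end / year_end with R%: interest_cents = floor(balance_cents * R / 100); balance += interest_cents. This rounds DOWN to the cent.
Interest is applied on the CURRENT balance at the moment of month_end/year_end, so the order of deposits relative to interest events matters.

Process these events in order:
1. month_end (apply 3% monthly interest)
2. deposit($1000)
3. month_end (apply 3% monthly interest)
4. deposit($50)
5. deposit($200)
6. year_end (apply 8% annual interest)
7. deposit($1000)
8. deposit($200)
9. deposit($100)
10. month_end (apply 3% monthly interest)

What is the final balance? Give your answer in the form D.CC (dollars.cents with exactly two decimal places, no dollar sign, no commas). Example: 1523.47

Answer: 2880.87

Derivation:
After 1 (month_end (apply 3% monthly interest)): balance=$103.00 total_interest=$3.00
After 2 (deposit($1000)): balance=$1103.00 total_interest=$3.00
After 3 (month_end (apply 3% monthly interest)): balance=$1136.09 total_interest=$36.09
After 4 (deposit($50)): balance=$1186.09 total_interest=$36.09
After 5 (deposit($200)): balance=$1386.09 total_interest=$36.09
After 6 (year_end (apply 8% annual interest)): balance=$1496.97 total_interest=$146.97
After 7 (deposit($1000)): balance=$2496.97 total_interest=$146.97
After 8 (deposit($200)): balance=$2696.97 total_interest=$146.97
After 9 (deposit($100)): balance=$2796.97 total_interest=$146.97
After 10 (month_end (apply 3% monthly interest)): balance=$2880.87 total_interest=$230.87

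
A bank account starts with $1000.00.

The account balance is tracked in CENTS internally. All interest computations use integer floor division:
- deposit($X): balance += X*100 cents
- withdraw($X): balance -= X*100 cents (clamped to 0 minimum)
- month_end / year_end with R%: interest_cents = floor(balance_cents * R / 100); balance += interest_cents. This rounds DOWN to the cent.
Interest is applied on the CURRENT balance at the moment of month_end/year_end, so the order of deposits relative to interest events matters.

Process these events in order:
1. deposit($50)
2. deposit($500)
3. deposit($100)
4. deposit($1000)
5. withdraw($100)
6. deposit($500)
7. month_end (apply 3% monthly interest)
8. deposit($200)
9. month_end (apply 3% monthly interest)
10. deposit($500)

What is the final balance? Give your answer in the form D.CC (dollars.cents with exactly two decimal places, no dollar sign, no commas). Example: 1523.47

Answer: 3941.74

Derivation:
After 1 (deposit($50)): balance=$1050.00 total_interest=$0.00
After 2 (deposit($500)): balance=$1550.00 total_interest=$0.00
After 3 (deposit($100)): balance=$1650.00 total_interest=$0.00
After 4 (deposit($1000)): balance=$2650.00 total_interest=$0.00
After 5 (withdraw($100)): balance=$2550.00 total_interest=$0.00
After 6 (deposit($500)): balance=$3050.00 total_interest=$0.00
After 7 (month_end (apply 3% monthly interest)): balance=$3141.50 total_interest=$91.50
After 8 (deposit($200)): balance=$3341.50 total_interest=$91.50
After 9 (month_end (apply 3% monthly interest)): balance=$3441.74 total_interest=$191.74
After 10 (deposit($500)): balance=$3941.74 total_interest=$191.74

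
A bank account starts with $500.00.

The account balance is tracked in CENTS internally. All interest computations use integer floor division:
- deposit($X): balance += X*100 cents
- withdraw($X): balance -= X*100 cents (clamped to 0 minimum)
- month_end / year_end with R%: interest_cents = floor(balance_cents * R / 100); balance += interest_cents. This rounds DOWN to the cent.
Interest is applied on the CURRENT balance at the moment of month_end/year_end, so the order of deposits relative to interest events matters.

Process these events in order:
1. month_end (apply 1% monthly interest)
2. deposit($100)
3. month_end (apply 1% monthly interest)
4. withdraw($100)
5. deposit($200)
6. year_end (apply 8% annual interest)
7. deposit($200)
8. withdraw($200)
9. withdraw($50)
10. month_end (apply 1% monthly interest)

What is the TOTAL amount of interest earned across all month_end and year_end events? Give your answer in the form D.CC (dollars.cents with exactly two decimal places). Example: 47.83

Answer: 75.10

Derivation:
After 1 (month_end (apply 1% monthly interest)): balance=$505.00 total_interest=$5.00
After 2 (deposit($100)): balance=$605.00 total_interest=$5.00
After 3 (month_end (apply 1% monthly interest)): balance=$611.05 total_interest=$11.05
After 4 (withdraw($100)): balance=$511.05 total_interest=$11.05
After 5 (deposit($200)): balance=$711.05 total_interest=$11.05
After 6 (year_end (apply 8% annual interest)): balance=$767.93 total_interest=$67.93
After 7 (deposit($200)): balance=$967.93 total_interest=$67.93
After 8 (withdraw($200)): balance=$767.93 total_interest=$67.93
After 9 (withdraw($50)): balance=$717.93 total_interest=$67.93
After 10 (month_end (apply 1% monthly interest)): balance=$725.10 total_interest=$75.10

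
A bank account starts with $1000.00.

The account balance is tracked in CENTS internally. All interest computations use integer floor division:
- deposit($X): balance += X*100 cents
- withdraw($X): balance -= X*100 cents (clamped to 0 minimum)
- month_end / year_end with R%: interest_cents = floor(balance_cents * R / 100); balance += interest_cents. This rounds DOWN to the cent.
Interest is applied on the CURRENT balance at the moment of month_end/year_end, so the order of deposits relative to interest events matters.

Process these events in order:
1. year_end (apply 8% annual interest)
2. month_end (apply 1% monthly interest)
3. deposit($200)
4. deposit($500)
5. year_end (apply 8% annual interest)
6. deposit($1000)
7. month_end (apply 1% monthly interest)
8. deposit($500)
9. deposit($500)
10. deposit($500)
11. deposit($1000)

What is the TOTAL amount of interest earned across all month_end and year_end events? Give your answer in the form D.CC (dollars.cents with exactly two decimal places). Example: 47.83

After 1 (year_end (apply 8% annual interest)): balance=$1080.00 total_interest=$80.00
After 2 (month_end (apply 1% monthly interest)): balance=$1090.80 total_interest=$90.80
After 3 (deposit($200)): balance=$1290.80 total_interest=$90.80
After 4 (deposit($500)): balance=$1790.80 total_interest=$90.80
After 5 (year_end (apply 8% annual interest)): balance=$1934.06 total_interest=$234.06
After 6 (deposit($1000)): balance=$2934.06 total_interest=$234.06
After 7 (month_end (apply 1% monthly interest)): balance=$2963.40 total_interest=$263.40
After 8 (deposit($500)): balance=$3463.40 total_interest=$263.40
After 9 (deposit($500)): balance=$3963.40 total_interest=$263.40
After 10 (deposit($500)): balance=$4463.40 total_interest=$263.40
After 11 (deposit($1000)): balance=$5463.40 total_interest=$263.40

Answer: 263.40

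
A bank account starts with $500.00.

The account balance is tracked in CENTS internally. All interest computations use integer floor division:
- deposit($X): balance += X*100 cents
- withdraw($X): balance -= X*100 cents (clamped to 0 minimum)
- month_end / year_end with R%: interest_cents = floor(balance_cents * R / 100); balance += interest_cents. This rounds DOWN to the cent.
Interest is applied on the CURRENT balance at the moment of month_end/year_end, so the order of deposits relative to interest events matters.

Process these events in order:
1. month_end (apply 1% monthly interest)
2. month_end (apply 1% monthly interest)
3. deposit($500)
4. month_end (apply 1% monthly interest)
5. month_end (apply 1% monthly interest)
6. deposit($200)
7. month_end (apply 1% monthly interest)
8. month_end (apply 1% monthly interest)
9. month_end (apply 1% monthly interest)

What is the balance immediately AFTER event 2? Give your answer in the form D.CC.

After 1 (month_end (apply 1% monthly interest)): balance=$505.00 total_interest=$5.00
After 2 (month_end (apply 1% monthly interest)): balance=$510.05 total_interest=$10.05

Answer: 510.05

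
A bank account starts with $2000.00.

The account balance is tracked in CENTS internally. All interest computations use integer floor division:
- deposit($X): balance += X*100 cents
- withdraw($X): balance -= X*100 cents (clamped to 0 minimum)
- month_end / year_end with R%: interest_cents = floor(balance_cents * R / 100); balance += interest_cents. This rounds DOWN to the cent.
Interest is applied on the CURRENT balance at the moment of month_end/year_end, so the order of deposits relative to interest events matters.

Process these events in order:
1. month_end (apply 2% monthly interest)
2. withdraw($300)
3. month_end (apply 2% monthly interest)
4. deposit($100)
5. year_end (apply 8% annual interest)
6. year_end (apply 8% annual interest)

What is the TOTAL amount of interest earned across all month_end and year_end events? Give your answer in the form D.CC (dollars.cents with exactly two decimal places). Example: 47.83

Answer: 386.76

Derivation:
After 1 (month_end (apply 2% monthly interest)): balance=$2040.00 total_interest=$40.00
After 2 (withdraw($300)): balance=$1740.00 total_interest=$40.00
After 3 (month_end (apply 2% monthly interest)): balance=$1774.80 total_interest=$74.80
After 4 (deposit($100)): balance=$1874.80 total_interest=$74.80
After 5 (year_end (apply 8% annual interest)): balance=$2024.78 total_interest=$224.78
After 6 (year_end (apply 8% annual interest)): balance=$2186.76 total_interest=$386.76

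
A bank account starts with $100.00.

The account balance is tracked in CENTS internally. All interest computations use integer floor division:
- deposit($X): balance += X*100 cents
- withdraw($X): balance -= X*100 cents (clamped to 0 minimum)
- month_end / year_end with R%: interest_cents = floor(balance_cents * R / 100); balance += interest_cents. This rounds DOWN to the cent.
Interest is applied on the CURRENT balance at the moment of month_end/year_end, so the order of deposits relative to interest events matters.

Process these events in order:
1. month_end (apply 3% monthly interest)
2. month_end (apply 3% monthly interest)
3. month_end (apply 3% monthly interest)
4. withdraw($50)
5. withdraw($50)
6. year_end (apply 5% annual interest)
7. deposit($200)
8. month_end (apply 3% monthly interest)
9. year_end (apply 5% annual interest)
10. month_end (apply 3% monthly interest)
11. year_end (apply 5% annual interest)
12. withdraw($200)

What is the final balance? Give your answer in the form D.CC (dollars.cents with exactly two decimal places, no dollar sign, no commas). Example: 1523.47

Answer: 45.30

Derivation:
After 1 (month_end (apply 3% monthly interest)): balance=$103.00 total_interest=$3.00
After 2 (month_end (apply 3% monthly interest)): balance=$106.09 total_interest=$6.09
After 3 (month_end (apply 3% monthly interest)): balance=$109.27 total_interest=$9.27
After 4 (withdraw($50)): balance=$59.27 total_interest=$9.27
After 5 (withdraw($50)): balance=$9.27 total_interest=$9.27
After 6 (year_end (apply 5% annual interest)): balance=$9.73 total_interest=$9.73
After 7 (deposit($200)): balance=$209.73 total_interest=$9.73
After 8 (month_end (apply 3% monthly interest)): balance=$216.02 total_interest=$16.02
After 9 (year_end (apply 5% annual interest)): balance=$226.82 total_interest=$26.82
After 10 (month_end (apply 3% monthly interest)): balance=$233.62 total_interest=$33.62
After 11 (year_end (apply 5% annual interest)): balance=$245.30 total_interest=$45.30
After 12 (withdraw($200)): balance=$45.30 total_interest=$45.30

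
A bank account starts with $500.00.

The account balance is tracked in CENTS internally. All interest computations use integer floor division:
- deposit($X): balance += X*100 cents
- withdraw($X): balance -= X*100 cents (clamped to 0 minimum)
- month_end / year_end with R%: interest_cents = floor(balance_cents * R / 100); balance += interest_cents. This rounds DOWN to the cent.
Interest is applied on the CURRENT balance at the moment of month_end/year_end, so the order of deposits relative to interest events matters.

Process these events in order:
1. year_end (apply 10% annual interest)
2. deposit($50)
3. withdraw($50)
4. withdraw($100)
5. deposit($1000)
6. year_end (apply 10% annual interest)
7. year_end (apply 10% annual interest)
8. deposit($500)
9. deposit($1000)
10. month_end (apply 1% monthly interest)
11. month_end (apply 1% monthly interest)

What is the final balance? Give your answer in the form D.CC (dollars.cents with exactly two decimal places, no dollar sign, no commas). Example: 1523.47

Answer: 3319.91

Derivation:
After 1 (year_end (apply 10% annual interest)): balance=$550.00 total_interest=$50.00
After 2 (deposit($50)): balance=$600.00 total_interest=$50.00
After 3 (withdraw($50)): balance=$550.00 total_interest=$50.00
After 4 (withdraw($100)): balance=$450.00 total_interest=$50.00
After 5 (deposit($1000)): balance=$1450.00 total_interest=$50.00
After 6 (year_end (apply 10% annual interest)): balance=$1595.00 total_interest=$195.00
After 7 (year_end (apply 10% annual interest)): balance=$1754.50 total_interest=$354.50
After 8 (deposit($500)): balance=$2254.50 total_interest=$354.50
After 9 (deposit($1000)): balance=$3254.50 total_interest=$354.50
After 10 (month_end (apply 1% monthly interest)): balance=$3287.04 total_interest=$387.04
After 11 (month_end (apply 1% monthly interest)): balance=$3319.91 total_interest=$419.91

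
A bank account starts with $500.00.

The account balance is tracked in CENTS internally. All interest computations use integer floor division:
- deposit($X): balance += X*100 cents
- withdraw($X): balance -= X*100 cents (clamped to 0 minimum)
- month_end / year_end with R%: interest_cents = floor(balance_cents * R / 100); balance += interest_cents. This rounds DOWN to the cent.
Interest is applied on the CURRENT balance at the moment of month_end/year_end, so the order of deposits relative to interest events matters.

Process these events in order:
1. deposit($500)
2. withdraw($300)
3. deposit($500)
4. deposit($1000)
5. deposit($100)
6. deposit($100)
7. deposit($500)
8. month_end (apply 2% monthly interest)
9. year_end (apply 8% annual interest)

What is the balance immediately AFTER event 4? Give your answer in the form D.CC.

Answer: 2200.00

Derivation:
After 1 (deposit($500)): balance=$1000.00 total_interest=$0.00
After 2 (withdraw($300)): balance=$700.00 total_interest=$0.00
After 3 (deposit($500)): balance=$1200.00 total_interest=$0.00
After 4 (deposit($1000)): balance=$2200.00 total_interest=$0.00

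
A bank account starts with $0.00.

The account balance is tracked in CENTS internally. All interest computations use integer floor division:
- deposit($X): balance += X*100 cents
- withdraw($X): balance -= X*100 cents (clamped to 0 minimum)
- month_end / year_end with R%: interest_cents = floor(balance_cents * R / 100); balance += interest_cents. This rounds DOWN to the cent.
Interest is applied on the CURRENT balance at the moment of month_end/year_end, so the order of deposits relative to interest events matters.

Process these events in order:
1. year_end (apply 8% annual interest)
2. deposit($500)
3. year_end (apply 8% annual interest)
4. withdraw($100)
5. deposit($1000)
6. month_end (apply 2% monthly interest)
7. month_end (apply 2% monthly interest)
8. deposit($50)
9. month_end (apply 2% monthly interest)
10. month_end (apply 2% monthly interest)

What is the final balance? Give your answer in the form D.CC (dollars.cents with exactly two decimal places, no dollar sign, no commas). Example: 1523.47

Answer: 1610.71

Derivation:
After 1 (year_end (apply 8% annual interest)): balance=$0.00 total_interest=$0.00
After 2 (deposit($500)): balance=$500.00 total_interest=$0.00
After 3 (year_end (apply 8% annual interest)): balance=$540.00 total_interest=$40.00
After 4 (withdraw($100)): balance=$440.00 total_interest=$40.00
After 5 (deposit($1000)): balance=$1440.00 total_interest=$40.00
After 6 (month_end (apply 2% monthly interest)): balance=$1468.80 total_interest=$68.80
After 7 (month_end (apply 2% monthly interest)): balance=$1498.17 total_interest=$98.17
After 8 (deposit($50)): balance=$1548.17 total_interest=$98.17
After 9 (month_end (apply 2% monthly interest)): balance=$1579.13 total_interest=$129.13
After 10 (month_end (apply 2% monthly interest)): balance=$1610.71 total_interest=$160.71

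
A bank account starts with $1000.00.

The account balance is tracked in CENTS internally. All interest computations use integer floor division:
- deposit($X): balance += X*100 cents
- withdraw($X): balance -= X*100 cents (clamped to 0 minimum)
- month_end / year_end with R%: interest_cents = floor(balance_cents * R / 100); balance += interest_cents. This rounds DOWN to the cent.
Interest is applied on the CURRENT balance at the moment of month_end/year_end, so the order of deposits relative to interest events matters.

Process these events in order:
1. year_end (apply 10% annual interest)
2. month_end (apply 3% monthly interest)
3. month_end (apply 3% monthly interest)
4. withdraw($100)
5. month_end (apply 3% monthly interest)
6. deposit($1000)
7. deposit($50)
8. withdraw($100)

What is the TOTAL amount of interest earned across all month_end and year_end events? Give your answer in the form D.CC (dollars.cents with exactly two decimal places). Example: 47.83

After 1 (year_end (apply 10% annual interest)): balance=$1100.00 total_interest=$100.00
After 2 (month_end (apply 3% monthly interest)): balance=$1133.00 total_interest=$133.00
After 3 (month_end (apply 3% monthly interest)): balance=$1166.99 total_interest=$166.99
After 4 (withdraw($100)): balance=$1066.99 total_interest=$166.99
After 5 (month_end (apply 3% monthly interest)): balance=$1098.99 total_interest=$198.99
After 6 (deposit($1000)): balance=$2098.99 total_interest=$198.99
After 7 (deposit($50)): balance=$2148.99 total_interest=$198.99
After 8 (withdraw($100)): balance=$2048.99 total_interest=$198.99

Answer: 198.99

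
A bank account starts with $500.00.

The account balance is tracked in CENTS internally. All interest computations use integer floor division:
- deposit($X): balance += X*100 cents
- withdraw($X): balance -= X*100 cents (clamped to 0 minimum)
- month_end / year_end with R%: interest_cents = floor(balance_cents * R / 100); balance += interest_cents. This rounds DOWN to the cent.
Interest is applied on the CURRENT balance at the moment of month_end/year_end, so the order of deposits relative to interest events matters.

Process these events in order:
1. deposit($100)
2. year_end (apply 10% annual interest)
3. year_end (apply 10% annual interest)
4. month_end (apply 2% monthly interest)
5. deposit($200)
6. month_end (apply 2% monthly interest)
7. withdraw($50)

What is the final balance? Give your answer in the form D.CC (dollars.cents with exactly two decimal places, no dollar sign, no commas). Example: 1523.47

After 1 (deposit($100)): balance=$600.00 total_interest=$0.00
After 2 (year_end (apply 10% annual interest)): balance=$660.00 total_interest=$60.00
After 3 (year_end (apply 10% annual interest)): balance=$726.00 total_interest=$126.00
After 4 (month_end (apply 2% monthly interest)): balance=$740.52 total_interest=$140.52
After 5 (deposit($200)): balance=$940.52 total_interest=$140.52
After 6 (month_end (apply 2% monthly interest)): balance=$959.33 total_interest=$159.33
After 7 (withdraw($50)): balance=$909.33 total_interest=$159.33

Answer: 909.33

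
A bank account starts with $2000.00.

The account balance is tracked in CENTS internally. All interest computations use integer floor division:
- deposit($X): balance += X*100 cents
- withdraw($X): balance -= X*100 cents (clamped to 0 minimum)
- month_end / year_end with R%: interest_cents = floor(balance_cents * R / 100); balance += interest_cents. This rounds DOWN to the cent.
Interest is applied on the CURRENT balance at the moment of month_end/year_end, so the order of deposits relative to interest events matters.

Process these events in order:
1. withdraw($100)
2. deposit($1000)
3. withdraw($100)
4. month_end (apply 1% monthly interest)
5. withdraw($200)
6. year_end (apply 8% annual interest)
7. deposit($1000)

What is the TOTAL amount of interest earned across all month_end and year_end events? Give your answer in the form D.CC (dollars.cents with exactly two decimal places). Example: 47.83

After 1 (withdraw($100)): balance=$1900.00 total_interest=$0.00
After 2 (deposit($1000)): balance=$2900.00 total_interest=$0.00
After 3 (withdraw($100)): balance=$2800.00 total_interest=$0.00
After 4 (month_end (apply 1% monthly interest)): balance=$2828.00 total_interest=$28.00
After 5 (withdraw($200)): balance=$2628.00 total_interest=$28.00
After 6 (year_end (apply 8% annual interest)): balance=$2838.24 total_interest=$238.24
After 7 (deposit($1000)): balance=$3838.24 total_interest=$238.24

Answer: 238.24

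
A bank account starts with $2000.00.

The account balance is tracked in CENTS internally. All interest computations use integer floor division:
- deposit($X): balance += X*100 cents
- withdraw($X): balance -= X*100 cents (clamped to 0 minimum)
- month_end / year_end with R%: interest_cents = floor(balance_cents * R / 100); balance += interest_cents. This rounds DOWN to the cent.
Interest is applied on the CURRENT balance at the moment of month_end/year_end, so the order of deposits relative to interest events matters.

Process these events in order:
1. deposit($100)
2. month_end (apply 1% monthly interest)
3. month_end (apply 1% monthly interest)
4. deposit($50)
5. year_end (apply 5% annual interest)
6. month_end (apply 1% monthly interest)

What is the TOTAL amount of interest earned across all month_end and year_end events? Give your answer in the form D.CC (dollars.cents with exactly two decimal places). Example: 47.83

After 1 (deposit($100)): balance=$2100.00 total_interest=$0.00
After 2 (month_end (apply 1% monthly interest)): balance=$2121.00 total_interest=$21.00
After 3 (month_end (apply 1% monthly interest)): balance=$2142.21 total_interest=$42.21
After 4 (deposit($50)): balance=$2192.21 total_interest=$42.21
After 5 (year_end (apply 5% annual interest)): balance=$2301.82 total_interest=$151.82
After 6 (month_end (apply 1% monthly interest)): balance=$2324.83 total_interest=$174.83

Answer: 174.83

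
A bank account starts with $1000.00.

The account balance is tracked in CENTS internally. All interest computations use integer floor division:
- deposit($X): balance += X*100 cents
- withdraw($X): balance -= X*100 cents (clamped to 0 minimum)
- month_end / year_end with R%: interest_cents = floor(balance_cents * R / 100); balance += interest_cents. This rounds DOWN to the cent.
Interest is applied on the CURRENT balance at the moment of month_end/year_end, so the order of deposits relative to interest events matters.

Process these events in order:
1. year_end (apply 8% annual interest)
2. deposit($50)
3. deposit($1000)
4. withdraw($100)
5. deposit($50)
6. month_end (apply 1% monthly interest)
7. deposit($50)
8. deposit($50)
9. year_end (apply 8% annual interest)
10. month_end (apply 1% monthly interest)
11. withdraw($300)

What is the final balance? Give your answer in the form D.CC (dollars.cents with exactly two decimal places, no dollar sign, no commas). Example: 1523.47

After 1 (year_end (apply 8% annual interest)): balance=$1080.00 total_interest=$80.00
After 2 (deposit($50)): balance=$1130.00 total_interest=$80.00
After 3 (deposit($1000)): balance=$2130.00 total_interest=$80.00
After 4 (withdraw($100)): balance=$2030.00 total_interest=$80.00
After 5 (deposit($50)): balance=$2080.00 total_interest=$80.00
After 6 (month_end (apply 1% monthly interest)): balance=$2100.80 total_interest=$100.80
After 7 (deposit($50)): balance=$2150.80 total_interest=$100.80
After 8 (deposit($50)): balance=$2200.80 total_interest=$100.80
After 9 (year_end (apply 8% annual interest)): balance=$2376.86 total_interest=$276.86
After 10 (month_end (apply 1% monthly interest)): balance=$2400.62 total_interest=$300.62
After 11 (withdraw($300)): balance=$2100.62 total_interest=$300.62

Answer: 2100.62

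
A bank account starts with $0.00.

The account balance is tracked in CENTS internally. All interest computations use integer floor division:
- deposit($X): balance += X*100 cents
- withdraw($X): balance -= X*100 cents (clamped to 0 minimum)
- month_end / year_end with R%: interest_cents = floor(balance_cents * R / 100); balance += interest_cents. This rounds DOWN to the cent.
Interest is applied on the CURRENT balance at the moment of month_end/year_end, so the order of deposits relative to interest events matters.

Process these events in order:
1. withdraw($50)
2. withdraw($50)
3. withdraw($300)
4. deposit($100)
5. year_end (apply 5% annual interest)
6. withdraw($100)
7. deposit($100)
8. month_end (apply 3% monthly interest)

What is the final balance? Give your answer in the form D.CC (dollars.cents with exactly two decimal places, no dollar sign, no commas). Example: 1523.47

After 1 (withdraw($50)): balance=$0.00 total_interest=$0.00
After 2 (withdraw($50)): balance=$0.00 total_interest=$0.00
After 3 (withdraw($300)): balance=$0.00 total_interest=$0.00
After 4 (deposit($100)): balance=$100.00 total_interest=$0.00
After 5 (year_end (apply 5% annual interest)): balance=$105.00 total_interest=$5.00
After 6 (withdraw($100)): balance=$5.00 total_interest=$5.00
After 7 (deposit($100)): balance=$105.00 total_interest=$5.00
After 8 (month_end (apply 3% monthly interest)): balance=$108.15 total_interest=$8.15

Answer: 108.15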